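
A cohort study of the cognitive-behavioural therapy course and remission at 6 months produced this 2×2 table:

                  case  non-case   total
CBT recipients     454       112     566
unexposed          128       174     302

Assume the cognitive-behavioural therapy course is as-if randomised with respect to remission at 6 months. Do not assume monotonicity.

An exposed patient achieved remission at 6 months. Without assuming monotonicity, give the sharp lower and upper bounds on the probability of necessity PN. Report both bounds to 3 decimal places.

0.472 ≤ PN ≤ 0.718

p₁ = P(outcome | exposed) = 454/566 = 0.80212
p₀ = P(outcome | unexposed) = 128/302 = 0.42384
Under exogeneity alone the bounds on PN are max{0,(p₁−p₀)/p₁} ≤ PN ≤ min{1,(1−p₀)/p₁}.
  lower = (p₁ − p₀)/p₁ = 0.37828 / 0.80212 ≈ 0.4716
  upper = min{1, (1 − p₀)/p₁} = 0.57616 / 0.80212 ≈ 0.7183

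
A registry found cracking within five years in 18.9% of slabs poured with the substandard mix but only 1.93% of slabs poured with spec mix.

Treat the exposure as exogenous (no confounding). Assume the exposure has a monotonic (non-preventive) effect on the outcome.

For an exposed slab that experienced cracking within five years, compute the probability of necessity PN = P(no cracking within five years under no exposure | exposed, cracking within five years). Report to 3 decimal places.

p₁ = 0.189, p₀ = 0.0193.
Under exogeneity and monotonicity, PN = (p₁ − p₀) / p₁.
PN = (0.189 − 0.0193) / 0.189 = 0.1697 / 0.189 ≈ 0.8979

PN ≈ 0.898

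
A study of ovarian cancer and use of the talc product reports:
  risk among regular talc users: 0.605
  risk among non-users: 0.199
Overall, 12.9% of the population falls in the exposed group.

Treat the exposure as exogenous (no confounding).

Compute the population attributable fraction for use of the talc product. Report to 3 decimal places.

Let p₁ = 0.605, p₀ = 0.199.
Overall risk P(Y=1) = π·p₁ + (1−π)·p₀ = 0.129×0.605 + 0.871×0.199 = 0.25137.
Under exogeneity, PAF = [P(Y=1) − p₀] / P(Y=1).
PAF = (0.25137 − 0.199) / 0.25137 ≈ 0.2084

PAF ≈ 0.208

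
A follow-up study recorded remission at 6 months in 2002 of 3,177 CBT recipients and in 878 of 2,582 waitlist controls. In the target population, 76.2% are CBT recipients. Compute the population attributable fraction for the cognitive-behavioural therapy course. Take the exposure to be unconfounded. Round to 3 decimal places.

p₁ = P(outcome | exposed) = 2002/3177 = 0.63015
p₀ = P(outcome | unexposed) = 878/2582 = 0.34005
Overall risk P(Y=1) = π·p₁ + (1−π)·p₀ = 0.762×0.63015 + 0.238×0.34005 = 0.56111.
Under exogeneity, PAF = [P(Y=1) − p₀] / P(Y=1).
PAF = (0.56111 − 0.34005) / 0.56111 ≈ 0.3940

PAF ≈ 0.394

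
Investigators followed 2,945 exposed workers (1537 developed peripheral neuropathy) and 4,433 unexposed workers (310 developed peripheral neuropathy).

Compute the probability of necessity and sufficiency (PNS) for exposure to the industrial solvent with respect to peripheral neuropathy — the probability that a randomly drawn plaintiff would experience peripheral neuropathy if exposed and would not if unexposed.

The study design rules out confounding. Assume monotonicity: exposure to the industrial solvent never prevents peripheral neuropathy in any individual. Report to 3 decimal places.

PNS ≈ 0.452

p₁ = P(outcome | exposed) = 1537/2945 = 0.5219
p₀ = P(outcome | unexposed) = 310/4433 = 0.06993
Under exogeneity and monotonicity, PNS = p₁ − p₀.
PNS = 0.5219 − 0.06993 = 0.45197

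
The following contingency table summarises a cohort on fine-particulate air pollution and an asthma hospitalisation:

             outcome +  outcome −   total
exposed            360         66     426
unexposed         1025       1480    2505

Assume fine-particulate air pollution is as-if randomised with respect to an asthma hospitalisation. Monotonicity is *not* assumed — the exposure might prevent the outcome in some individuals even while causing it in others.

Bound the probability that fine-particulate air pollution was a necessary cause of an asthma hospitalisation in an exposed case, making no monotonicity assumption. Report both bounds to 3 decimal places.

0.516 ≤ PN ≤ 0.699

p₁ = P(outcome | exposed) = 360/426 = 0.84507
p₀ = P(outcome | unexposed) = 1025/2505 = 0.40918
Under exogeneity alone the bounds on PN are max{0,(p₁−p₀)/p₁} ≤ PN ≤ min{1,(1−p₀)/p₁}.
  lower = (p₁ − p₀)/p₁ = 0.43589 / 0.84507 ≈ 0.5158
  upper = min{1, (1 − p₀)/p₁} = 0.59082 / 0.84507 ≈ 0.6991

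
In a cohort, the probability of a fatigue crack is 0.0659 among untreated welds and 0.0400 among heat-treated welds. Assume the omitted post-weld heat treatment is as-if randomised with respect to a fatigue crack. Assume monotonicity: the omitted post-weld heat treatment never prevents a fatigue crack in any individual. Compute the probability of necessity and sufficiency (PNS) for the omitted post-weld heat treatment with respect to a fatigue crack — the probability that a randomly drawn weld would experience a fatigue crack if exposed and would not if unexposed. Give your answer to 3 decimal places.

PNS ≈ 0.026

Let p₁ = 0.0659, p₀ = 0.04.
Under exogeneity and monotonicity, PNS = p₁ − p₀.
PNS = 0.0659 − 0.04 = 0.0259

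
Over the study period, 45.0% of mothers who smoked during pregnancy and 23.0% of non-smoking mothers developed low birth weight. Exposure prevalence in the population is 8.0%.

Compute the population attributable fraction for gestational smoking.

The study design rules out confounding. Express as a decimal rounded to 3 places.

p₁ = 0.45, p₀ = 0.23.
Overall risk P(Y=1) = π·p₁ + (1−π)·p₀ = 0.08×0.45 + 0.92×0.23 = 0.2476.
Under exogeneity, PAF = [P(Y=1) − p₀] / P(Y=1).
PAF = (0.2476 − 0.23) / 0.2476 ≈ 0.0711

PAF ≈ 0.071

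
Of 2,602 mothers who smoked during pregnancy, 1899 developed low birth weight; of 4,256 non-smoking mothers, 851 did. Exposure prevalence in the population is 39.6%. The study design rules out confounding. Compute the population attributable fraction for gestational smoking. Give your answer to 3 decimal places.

p₁ = P(outcome | exposed) = 1899/2602 = 0.72982
p₀ = P(outcome | unexposed) = 851/4256 = 0.19995
Overall risk P(Y=1) = π·p₁ + (1−π)·p₀ = 0.396×0.72982 + 0.604×0.19995 = 0.40978.
Under exogeneity, PAF = [P(Y=1) − p₀] / P(Y=1).
PAF = (0.40978 − 0.19995) / 0.40978 ≈ 0.5120

PAF ≈ 0.512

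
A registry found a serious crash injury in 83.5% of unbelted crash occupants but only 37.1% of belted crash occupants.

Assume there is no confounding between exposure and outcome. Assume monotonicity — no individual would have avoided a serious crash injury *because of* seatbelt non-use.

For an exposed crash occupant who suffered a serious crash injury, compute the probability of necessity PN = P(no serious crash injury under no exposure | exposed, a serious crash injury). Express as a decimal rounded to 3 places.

PN ≈ 0.556

p₁ = 0.835, p₀ = 0.371.
Under exogeneity and monotonicity, PN = (p₁ − p₀) / p₁.
PN = (0.835 − 0.371) / 0.835 = 0.464 / 0.835 ≈ 0.5557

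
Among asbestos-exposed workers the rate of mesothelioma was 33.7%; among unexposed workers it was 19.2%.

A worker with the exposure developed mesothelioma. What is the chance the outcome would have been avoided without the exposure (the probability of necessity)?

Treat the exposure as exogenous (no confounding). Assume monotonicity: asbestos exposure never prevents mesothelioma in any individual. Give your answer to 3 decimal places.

PN ≈ 0.430

p₁ = 0.337, p₀ = 0.192.
Under exogeneity and monotonicity, PN = (p₁ − p₀) / p₁.
PN = (0.337 − 0.192) / 0.337 = 0.145 / 0.337 ≈ 0.4303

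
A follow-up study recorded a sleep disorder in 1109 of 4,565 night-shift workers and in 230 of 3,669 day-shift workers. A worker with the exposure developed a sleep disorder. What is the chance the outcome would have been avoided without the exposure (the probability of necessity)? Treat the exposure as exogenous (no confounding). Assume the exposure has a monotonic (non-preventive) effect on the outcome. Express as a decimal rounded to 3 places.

p₁ = P(outcome | exposed) = 1109/4565 = 0.24294
p₀ = P(outcome | unexposed) = 230/3669 = 0.062687
Under exogeneity and monotonicity, PN = (p₁ − p₀) / p₁.
PN = (0.24294 − 0.062687) / 0.24294 = 0.18025 / 0.24294 ≈ 0.7420

PN ≈ 0.742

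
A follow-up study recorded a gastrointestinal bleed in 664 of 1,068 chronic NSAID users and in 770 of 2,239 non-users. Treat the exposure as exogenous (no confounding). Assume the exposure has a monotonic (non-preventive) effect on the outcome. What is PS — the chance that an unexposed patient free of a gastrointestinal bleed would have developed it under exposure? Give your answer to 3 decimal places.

p₁ = P(outcome | exposed) = 664/1068 = 0.62172
p₀ = P(outcome | unexposed) = 770/2239 = 0.3439
Under exogeneity and monotonicity, PS = (p₁ − p₀) / (1 − p₀).
PS = (0.62172 − 0.3439) / (1 − 0.3439) = 0.27782 / 0.6561 ≈ 0.4234

PS ≈ 0.423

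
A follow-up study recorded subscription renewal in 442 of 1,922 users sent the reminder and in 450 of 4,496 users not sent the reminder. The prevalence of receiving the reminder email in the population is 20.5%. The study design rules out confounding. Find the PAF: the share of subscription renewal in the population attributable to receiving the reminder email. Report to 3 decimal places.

p₁ = P(outcome | exposed) = 442/1922 = 0.22997
p₀ = P(outcome | unexposed) = 450/4496 = 0.10009
Overall risk P(Y=1) = π·p₁ + (1−π)·p₀ = 0.205×0.22997 + 0.795×0.10009 = 0.12671.
Under exogeneity, PAF = [P(Y=1) − p₀] / P(Y=1).
PAF = (0.12671 − 0.10009) / 0.12671 ≈ 0.2101

PAF ≈ 0.210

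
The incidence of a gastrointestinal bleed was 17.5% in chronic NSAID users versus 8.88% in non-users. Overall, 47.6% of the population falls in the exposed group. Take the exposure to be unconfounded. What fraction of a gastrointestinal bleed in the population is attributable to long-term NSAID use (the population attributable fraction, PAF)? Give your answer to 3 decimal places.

PAF ≈ 0.316

p₁ = 0.175, p₀ = 0.0888.
Overall risk P(Y=1) = π·p₁ + (1−π)·p₀ = 0.476×0.175 + 0.524×0.0888 = 0.12983.
Under exogeneity, PAF = [P(Y=1) − p₀] / P(Y=1).
PAF = (0.12983 − 0.0888) / 0.12983 ≈ 0.3160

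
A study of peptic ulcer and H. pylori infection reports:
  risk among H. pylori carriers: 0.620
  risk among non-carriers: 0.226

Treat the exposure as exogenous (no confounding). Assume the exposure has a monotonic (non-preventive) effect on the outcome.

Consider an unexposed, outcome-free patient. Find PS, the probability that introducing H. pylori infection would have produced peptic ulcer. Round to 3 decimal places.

PS ≈ 0.509

Let p₁ = 0.62, p₀ = 0.226.
Under exogeneity and monotonicity, PS = (p₁ − p₀) / (1 − p₀).
PS = (0.62 − 0.226) / (1 − 0.226) = 0.394 / 0.774 ≈ 0.5090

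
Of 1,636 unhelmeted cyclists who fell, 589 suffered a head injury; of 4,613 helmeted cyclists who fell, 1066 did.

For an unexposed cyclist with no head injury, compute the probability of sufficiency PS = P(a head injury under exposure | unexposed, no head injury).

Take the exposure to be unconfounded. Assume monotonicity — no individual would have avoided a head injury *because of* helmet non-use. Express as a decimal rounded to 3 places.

PS ≈ 0.168

p₁ = P(outcome | exposed) = 589/1636 = 0.36002
p₀ = P(outcome | unexposed) = 1066/4613 = 0.23109
Under exogeneity and monotonicity, PS = (p₁ − p₀) / (1 − p₀).
PS = (0.36002 − 0.23109) / (1 − 0.23109) = 0.12894 / 0.76891 ≈ 0.1677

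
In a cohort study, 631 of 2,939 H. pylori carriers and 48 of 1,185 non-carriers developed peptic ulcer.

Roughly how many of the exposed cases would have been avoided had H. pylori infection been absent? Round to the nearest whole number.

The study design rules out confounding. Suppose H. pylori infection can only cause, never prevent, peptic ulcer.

p₁ = P(outcome | exposed) = 631/2939 = 0.2147
p₀ = P(outcome | unexposed) = 48/1185 = 0.040506
PN = (p₁ − p₀)/p₁ = (0.2147 − 0.040506) / 0.2147 ≈ 0.81133.
Attributable cases ≈ PN × (exposed cases) = 0.81133 × 631 ≈ 511.95.

about 512 cases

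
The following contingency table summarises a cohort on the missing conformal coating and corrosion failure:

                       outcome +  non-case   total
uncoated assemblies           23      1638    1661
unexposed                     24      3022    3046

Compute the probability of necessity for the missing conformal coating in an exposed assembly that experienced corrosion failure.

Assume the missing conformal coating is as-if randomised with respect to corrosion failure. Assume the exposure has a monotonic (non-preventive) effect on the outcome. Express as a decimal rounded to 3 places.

p₁ = P(outcome | exposed) = 23/1661 = 0.013847
p₀ = P(outcome | unexposed) = 24/3046 = 0.0078792
Under exogeneity and monotonicity, PN = (p₁ − p₀) / p₁.
PN = (0.013847 − 0.0078792) / 0.013847 = 0.0059679 / 0.013847 ≈ 0.4310

PN ≈ 0.431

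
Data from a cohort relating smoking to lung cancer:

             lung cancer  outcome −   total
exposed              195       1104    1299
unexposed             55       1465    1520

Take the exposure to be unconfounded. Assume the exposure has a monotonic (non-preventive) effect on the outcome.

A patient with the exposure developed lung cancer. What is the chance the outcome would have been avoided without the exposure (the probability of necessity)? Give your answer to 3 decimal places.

PN ≈ 0.759

p₁ = P(outcome | exposed) = 195/1299 = 0.15012
p₀ = P(outcome | unexposed) = 55/1520 = 0.036184
Under exogeneity and monotonicity, PN = (p₁ − p₀) / p₁.
PN = (0.15012 − 0.036184) / 0.15012 = 0.11393 / 0.15012 ≈ 0.7590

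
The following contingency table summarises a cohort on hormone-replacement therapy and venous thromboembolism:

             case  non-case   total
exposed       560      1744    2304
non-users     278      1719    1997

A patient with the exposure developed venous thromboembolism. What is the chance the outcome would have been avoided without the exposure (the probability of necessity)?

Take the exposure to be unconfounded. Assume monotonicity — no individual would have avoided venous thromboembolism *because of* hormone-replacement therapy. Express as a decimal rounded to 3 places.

p₁ = P(outcome | exposed) = 560/2304 = 0.24306
p₀ = P(outcome | unexposed) = 278/1997 = 0.13921
Under exogeneity and monotonicity, PN = (p₁ − p₀)/p₁.
PN = (0.24306 − 0.13921) / 0.24306 ≈ 0.4273

PN ≈ 0.427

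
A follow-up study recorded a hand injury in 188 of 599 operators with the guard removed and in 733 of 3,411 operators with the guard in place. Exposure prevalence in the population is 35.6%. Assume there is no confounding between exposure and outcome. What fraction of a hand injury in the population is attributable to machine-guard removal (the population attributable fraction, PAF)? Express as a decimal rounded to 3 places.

PAF ≈ 0.141

p₁ = P(outcome | exposed) = 188/599 = 0.31386
p₀ = P(outcome | unexposed) = 733/3411 = 0.21489
Overall risk P(Y=1) = π·p₁ + (1−π)·p₀ = 0.356×0.31386 + 0.644×0.21489 = 0.25012.
Under exogeneity, PAF = [P(Y=1) − p₀] / P(Y=1).
PAF = (0.25012 − 0.21489) / 0.25012 ≈ 0.1409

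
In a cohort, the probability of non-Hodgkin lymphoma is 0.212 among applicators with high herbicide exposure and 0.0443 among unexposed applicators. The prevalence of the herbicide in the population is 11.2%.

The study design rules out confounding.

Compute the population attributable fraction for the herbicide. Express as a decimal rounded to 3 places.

Let p₁ = 0.212, p₀ = 0.0443.
Overall risk P(Y=1) = π·p₁ + (1−π)·p₀ = 0.112×0.212 + 0.888×0.0443 = 0.063082.
Under exogeneity, PAF = [P(Y=1) − p₀] / P(Y=1).
PAF = (0.063082 − 0.0443) / 0.063082 ≈ 0.2977

PAF ≈ 0.298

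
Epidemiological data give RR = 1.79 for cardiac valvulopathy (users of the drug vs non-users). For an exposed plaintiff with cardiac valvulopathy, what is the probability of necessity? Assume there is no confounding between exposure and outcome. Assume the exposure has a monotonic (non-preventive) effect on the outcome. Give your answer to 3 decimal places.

Under exogeneity and monotonicity, PN = (RR − 1) / RR = 1 − 1/RR.
PN = (1.79 − 1) / 1.79 = 0.79 / 1.79 ≈ 0.4413

PN ≈ 0.441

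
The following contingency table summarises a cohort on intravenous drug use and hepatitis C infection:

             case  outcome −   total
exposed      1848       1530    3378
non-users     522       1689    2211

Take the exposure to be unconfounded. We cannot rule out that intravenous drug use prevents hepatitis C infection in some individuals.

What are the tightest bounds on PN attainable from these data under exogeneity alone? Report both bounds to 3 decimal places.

0.568 ≤ PN ≤ 1.000

p₁ = P(outcome | exposed) = 1848/3378 = 0.54707
p₀ = P(outcome | unexposed) = 522/2211 = 0.23609
Under exogeneity alone the bounds on PN are max{0,(p₁−p₀)/p₁} ≤ PN ≤ min{1,(1−p₀)/p₁}.
  lower = (p₁ − p₀)/p₁ = 0.31098 / 0.54707 ≈ 0.5684
  upper = min{1, (1 − p₀)/p₁} = 0.76391 / 0.54707 ≈ 1.3964 → capped at 1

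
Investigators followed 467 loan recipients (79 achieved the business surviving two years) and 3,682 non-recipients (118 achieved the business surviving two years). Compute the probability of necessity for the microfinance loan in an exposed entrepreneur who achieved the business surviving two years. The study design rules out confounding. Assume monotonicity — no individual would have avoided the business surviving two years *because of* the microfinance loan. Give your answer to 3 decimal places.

p₁ = P(outcome | exposed) = 79/467 = 0.16916
p₀ = P(outcome | unexposed) = 118/3682 = 0.032048
Under exogeneity and monotonicity, PN = (p₁ − p₀) / p₁.
PN = (0.16916 − 0.032048) / 0.16916 = 0.13712 / 0.16916 ≈ 0.8106

PN ≈ 0.811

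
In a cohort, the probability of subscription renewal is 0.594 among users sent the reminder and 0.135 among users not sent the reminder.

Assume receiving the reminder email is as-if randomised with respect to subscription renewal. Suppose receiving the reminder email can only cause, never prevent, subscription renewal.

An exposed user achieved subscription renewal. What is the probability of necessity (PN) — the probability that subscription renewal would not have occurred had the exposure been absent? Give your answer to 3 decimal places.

Let p₁ = 0.594, p₀ = 0.135.
Under exogeneity and monotonicity, PN = (p₁ − p₀) / p₁.
PN = (0.594 − 0.135) / 0.594 = 0.459 / 0.594 ≈ 0.7727

PN ≈ 0.773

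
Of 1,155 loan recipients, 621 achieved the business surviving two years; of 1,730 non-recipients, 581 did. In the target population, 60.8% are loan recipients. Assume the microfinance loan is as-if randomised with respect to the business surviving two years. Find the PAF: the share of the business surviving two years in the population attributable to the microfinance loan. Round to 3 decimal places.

p₁ = P(outcome | exposed) = 621/1155 = 0.53766
p₀ = P(outcome | unexposed) = 581/1730 = 0.33584
Overall risk P(Y=1) = π·p₁ + (1−π)·p₀ = 0.608×0.53766 + 0.392×0.33584 = 0.45855.
Under exogeneity, PAF = [P(Y=1) − p₀] / P(Y=1).
PAF = (0.45855 − 0.33584) / 0.45855 ≈ 0.2676

PAF ≈ 0.268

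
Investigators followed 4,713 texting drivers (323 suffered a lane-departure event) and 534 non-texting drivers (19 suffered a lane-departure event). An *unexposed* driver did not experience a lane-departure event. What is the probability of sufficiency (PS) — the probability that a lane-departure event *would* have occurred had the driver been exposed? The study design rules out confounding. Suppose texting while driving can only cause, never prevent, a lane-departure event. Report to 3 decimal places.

p₁ = P(outcome | exposed) = 323/4713 = 0.068534
p₀ = P(outcome | unexposed) = 19/534 = 0.035581
Under exogeneity and monotonicity, PS = (p₁ − p₀) / (1 − p₀).
PS = (0.068534 − 0.035581) / (1 − 0.035581) = 0.032953 / 0.96442 ≈ 0.0342

PS ≈ 0.034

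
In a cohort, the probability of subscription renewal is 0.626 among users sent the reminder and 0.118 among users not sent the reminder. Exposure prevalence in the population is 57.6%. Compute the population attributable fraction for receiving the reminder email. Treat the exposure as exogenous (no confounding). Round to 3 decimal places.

Let p₁ = 0.626, p₀ = 0.118.
Overall risk P(Y=1) = π·p₁ + (1−π)·p₀ = 0.576×0.626 + 0.424×0.118 = 0.41061.
Under exogeneity, PAF = [P(Y=1) − p₀] / P(Y=1).
PAF = (0.41061 − 0.118) / 0.41061 ≈ 0.7126

PAF ≈ 0.713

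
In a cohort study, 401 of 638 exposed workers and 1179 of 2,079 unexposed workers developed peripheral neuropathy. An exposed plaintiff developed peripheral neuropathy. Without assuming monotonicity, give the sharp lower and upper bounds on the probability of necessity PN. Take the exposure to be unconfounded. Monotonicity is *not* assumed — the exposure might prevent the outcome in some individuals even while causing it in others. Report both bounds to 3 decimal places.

p₁ = P(outcome | exposed) = 401/638 = 0.62853
p₀ = P(outcome | unexposed) = 1179/2079 = 0.5671
Under exogeneity alone the bounds on PN are max{0,(p₁−p₀)/p₁} ≤ PN ≤ min{1,(1−p₀)/p₁}.
  lower = (p₁ − p₀)/p₁ = 0.061427 / 0.62853 ≈ 0.0977
  upper = min{1, (1 − p₀)/p₁} = 0.4329 / 0.62853 ≈ 0.6888

0.098 ≤ PN ≤ 0.689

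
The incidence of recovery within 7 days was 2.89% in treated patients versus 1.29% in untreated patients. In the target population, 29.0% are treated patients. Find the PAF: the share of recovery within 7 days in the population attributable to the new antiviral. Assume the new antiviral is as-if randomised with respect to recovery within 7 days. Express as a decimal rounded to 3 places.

PAF ≈ 0.265

p₁ = 0.0289, p₀ = 0.0129.
Overall risk P(Y=1) = π·p₁ + (1−π)·p₀ = 0.29×0.0289 + 0.71×0.0129 = 0.01754.
Under exogeneity, PAF = [P(Y=1) − p₀] / P(Y=1).
PAF = (0.01754 − 0.0129) / 0.01754 ≈ 0.2645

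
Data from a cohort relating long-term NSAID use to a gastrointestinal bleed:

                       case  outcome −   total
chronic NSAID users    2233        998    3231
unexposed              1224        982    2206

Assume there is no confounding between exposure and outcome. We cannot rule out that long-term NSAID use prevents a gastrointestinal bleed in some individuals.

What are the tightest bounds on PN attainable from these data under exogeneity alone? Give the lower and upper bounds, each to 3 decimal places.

0.197 ≤ PN ≤ 0.644

p₁ = P(outcome | exposed) = 2233/3231 = 0.69112
p₀ = P(outcome | unexposed) = 1224/2206 = 0.55485
Under exogeneity alone the bounds on PN are max{0,(p₁−p₀)/p₁} ≤ PN ≤ min{1,(1−p₀)/p₁}.
  lower = (p₁ − p₀)/p₁ = 0.13627 / 0.69112 ≈ 0.1972
  upper = min{1, (1 − p₀)/p₁} = 0.44515 / 0.69112 ≈ 0.6441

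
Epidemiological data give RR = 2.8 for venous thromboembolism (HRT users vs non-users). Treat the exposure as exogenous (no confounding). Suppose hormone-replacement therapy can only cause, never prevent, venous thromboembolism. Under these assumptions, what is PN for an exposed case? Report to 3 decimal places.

Under exogeneity and monotonicity, PN = (RR − 1) / RR = 1 − 1/RR.
PN = (2.8 − 1) / 2.8 = 1.8 / 2.8 ≈ 0.6429

PN ≈ 0.643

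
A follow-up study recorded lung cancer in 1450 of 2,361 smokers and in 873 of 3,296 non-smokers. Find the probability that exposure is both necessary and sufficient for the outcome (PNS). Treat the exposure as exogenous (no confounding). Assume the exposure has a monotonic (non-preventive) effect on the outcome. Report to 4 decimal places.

PNS ≈ 0.3493

p₁ = P(outcome | exposed) = 1450/2361 = 0.61415
p₀ = P(outcome | unexposed) = 873/3296 = 0.26487
Under exogeneity and monotonicity, PNS = p₁ − p₀.
PNS = 0.61415 − 0.26487 = 0.34928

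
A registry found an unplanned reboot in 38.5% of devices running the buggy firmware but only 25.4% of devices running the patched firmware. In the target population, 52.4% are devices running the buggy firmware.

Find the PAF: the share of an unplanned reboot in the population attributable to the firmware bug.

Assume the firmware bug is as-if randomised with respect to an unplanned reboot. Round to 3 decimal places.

p₁ = 0.385, p₀ = 0.254.
Overall risk P(Y=1) = π·p₁ + (1−π)·p₀ = 0.524×0.385 + 0.476×0.254 = 0.32264.
Under exogeneity, PAF = [P(Y=1) − p₀] / P(Y=1).
PAF = (0.32264 − 0.254) / 0.32264 ≈ 0.2128

PAF ≈ 0.213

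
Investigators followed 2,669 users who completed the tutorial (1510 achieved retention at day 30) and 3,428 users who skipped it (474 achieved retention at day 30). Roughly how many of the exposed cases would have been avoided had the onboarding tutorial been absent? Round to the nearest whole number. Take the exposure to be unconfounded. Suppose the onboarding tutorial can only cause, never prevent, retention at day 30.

about 1141 cases

p₁ = P(outcome | exposed) = 1510/2669 = 0.56575
p₀ = P(outcome | unexposed) = 474/3428 = 0.13827
PN = (p₁ − p₀)/p₁ = (0.56575 − 0.13827) / 0.56575 ≈ 0.75560.
Attributable cases ≈ PN × (exposed cases) = 0.75560 × 1510 ≈ 1140.95.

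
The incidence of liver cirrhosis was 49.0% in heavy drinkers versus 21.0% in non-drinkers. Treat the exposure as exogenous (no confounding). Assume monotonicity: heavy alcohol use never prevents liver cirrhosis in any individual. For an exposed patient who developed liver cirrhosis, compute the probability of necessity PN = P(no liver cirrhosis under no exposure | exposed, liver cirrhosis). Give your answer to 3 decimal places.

PN ≈ 0.571

p₁ = 0.49, p₀ = 0.21.
Under exogeneity and monotonicity, PN = (p₁ − p₀) / p₁.
PN = (0.49 − 0.21) / 0.49 = 0.28 / 0.49 ≈ 0.5714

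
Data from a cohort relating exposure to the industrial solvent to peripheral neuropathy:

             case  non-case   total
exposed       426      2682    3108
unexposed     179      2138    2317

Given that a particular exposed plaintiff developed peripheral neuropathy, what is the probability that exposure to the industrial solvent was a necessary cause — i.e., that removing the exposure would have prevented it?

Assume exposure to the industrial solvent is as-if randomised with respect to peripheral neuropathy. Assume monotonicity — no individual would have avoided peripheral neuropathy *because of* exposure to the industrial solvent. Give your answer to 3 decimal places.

PN ≈ 0.436

p₁ = P(outcome | exposed) = 426/3108 = 0.13707
p₀ = P(outcome | unexposed) = 179/2317 = 0.077255
Under exogeneity and monotonicity, PN = (p₁ − p₀)/p₁.
PN = (0.13707 − 0.077255) / 0.13707 ≈ 0.4364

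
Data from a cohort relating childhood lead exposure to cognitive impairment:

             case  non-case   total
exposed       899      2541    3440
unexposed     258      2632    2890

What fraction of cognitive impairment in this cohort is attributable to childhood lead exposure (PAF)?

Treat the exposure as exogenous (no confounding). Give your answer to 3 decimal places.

PAF ≈ 0.512

p₁ = P(outcome | exposed) = 899/3440 = 0.26134
p₀ = P(outcome | unexposed) = 258/2890 = 0.089273
Exposure prevalence π = 3440/6330 = 0.54344; overall risk P(Y=1) = 0.18278.
Under exogeneity, PAF = [P(Y=1) − p₀]/P(Y=1).
PAF = (0.18278 − 0.089273) / 0.18278 ≈ 0.5116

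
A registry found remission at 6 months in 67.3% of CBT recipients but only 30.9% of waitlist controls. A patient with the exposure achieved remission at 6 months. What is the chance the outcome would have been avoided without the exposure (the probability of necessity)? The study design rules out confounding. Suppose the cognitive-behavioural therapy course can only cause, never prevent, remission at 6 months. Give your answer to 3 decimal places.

p₁ = 0.673, p₀ = 0.309.
Under exogeneity and monotonicity, PN = (p₁ − p₀) / p₁.
PN = (0.673 − 0.309) / 0.673 = 0.364 / 0.673 ≈ 0.5409

PN ≈ 0.541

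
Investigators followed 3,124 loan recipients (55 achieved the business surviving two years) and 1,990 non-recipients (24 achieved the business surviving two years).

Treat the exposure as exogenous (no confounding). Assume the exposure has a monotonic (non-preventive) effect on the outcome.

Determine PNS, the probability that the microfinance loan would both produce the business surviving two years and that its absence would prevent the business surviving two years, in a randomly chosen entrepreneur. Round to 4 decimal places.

PNS ≈ 0.0055

p₁ = P(outcome | exposed) = 55/3124 = 0.017606
p₀ = P(outcome | unexposed) = 24/1990 = 0.01206
Under exogeneity and monotonicity, PNS = p₁ − p₀.
PNS = 0.017606 − 0.01206 = 0.0055453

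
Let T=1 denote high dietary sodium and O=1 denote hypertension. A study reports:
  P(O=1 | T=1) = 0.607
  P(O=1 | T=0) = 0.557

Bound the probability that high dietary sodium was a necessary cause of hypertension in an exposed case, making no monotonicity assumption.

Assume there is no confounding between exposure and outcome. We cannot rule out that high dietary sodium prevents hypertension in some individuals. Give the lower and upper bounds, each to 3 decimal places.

0.082 ≤ PN ≤ 0.730

Let p₁ = 0.607, p₀ = 0.557.
Under exogeneity alone the bounds on PN are max{0,(p₁−p₀)/p₁} ≤ PN ≤ min{1,(1−p₀)/p₁}.
  lower = (p₁ − p₀)/p₁ = 0.05 / 0.607 ≈ 0.0824
  upper = min{1, (1 − p₀)/p₁} = 0.443 / 0.607 ≈ 0.7298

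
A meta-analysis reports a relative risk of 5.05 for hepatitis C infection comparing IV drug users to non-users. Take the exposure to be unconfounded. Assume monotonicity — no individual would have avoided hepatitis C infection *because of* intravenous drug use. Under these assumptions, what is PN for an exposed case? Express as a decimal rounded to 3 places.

Under exogeneity and monotonicity, PN = (RR − 1) / RR = 1 − 1/RR.
PN = (5.05 − 1) / 5.05 = 4.05 / 5.05 ≈ 0.8020

PN ≈ 0.802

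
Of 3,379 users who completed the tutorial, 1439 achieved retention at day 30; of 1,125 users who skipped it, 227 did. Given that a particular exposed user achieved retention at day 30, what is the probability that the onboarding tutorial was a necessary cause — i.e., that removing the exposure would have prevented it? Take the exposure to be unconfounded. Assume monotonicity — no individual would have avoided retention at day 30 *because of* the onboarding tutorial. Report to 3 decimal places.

p₁ = P(outcome | exposed) = 1439/3379 = 0.42587
p₀ = P(outcome | unexposed) = 227/1125 = 0.20178
Under exogeneity and monotonicity, PN = (p₁ − p₀) / p₁.
PN = (0.42587 − 0.20178) / 0.42587 = 0.22409 / 0.42587 ≈ 0.5262

PN ≈ 0.526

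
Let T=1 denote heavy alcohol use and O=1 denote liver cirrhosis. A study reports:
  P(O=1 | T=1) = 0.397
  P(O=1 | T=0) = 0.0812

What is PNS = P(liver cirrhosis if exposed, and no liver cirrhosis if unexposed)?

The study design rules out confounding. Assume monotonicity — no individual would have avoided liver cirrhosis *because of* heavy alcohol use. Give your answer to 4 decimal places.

Let p₁ = 0.397, p₀ = 0.0812.
Under exogeneity and monotonicity, PNS = p₁ − p₀.
PNS = 0.397 − 0.0812 = 0.3158

PNS ≈ 0.3158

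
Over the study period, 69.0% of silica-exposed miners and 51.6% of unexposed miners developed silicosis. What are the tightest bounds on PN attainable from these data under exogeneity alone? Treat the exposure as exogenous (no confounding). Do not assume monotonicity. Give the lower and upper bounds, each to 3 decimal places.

p₁ = 0.69, p₀ = 0.516.
Under exogeneity alone the bounds on PN are max{0,(p₁−p₀)/p₁} ≤ PN ≤ min{1,(1−p₀)/p₁}.
  lower = (p₁ − p₀)/p₁ = 0.174 / 0.69 ≈ 0.2522
  upper = min{1, (1 − p₀)/p₁} = 0.484 / 0.69 ≈ 0.7014

0.252 ≤ PN ≤ 0.701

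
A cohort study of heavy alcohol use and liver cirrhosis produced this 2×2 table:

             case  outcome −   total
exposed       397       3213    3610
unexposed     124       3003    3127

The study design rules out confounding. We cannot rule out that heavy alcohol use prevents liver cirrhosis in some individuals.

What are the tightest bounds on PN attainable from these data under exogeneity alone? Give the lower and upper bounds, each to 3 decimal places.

p₁ = P(outcome | exposed) = 397/3610 = 0.10997
p₀ = P(outcome | unexposed) = 124/3127 = 0.039655
Under exogeneity alone the bounds on PN are max{0,(p₁−p₀)/p₁} ≤ PN ≤ min{1,(1−p₀)/p₁}.
  lower = (p₁ − p₀)/p₁ = 0.070318 / 0.10997 ≈ 0.6394
  upper = min{1, (1 − p₀)/p₁} = 0.96035 / 0.10997 ≈ 8.7326 → capped at 1

0.639 ≤ PN ≤ 1.000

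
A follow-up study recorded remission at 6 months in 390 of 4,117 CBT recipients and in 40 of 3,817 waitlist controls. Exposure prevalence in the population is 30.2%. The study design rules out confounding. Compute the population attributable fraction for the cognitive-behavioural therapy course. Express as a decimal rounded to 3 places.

PAF ≈ 0.708

p₁ = P(outcome | exposed) = 390/4117 = 0.094729
p₀ = P(outcome | unexposed) = 40/3817 = 0.010479
Overall risk P(Y=1) = π·p₁ + (1−π)·p₀ = 0.302×0.094729 + 0.698×0.010479 = 0.035923.
Under exogeneity, PAF = [P(Y=1) − p₀] / P(Y=1).
PAF = (0.035923 − 0.010479) / 0.035923 ≈ 0.7083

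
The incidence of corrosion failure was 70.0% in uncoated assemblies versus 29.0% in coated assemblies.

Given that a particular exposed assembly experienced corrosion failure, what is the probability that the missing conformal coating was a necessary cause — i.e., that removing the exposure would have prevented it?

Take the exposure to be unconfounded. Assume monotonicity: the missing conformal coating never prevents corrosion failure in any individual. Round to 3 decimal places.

p₁ = 0.7, p₀ = 0.29.
Under exogeneity and monotonicity, PN = (p₁ − p₀) / p₁.
PN = (0.7 − 0.29) / 0.7 = 0.41 / 0.7 ≈ 0.5857

PN ≈ 0.586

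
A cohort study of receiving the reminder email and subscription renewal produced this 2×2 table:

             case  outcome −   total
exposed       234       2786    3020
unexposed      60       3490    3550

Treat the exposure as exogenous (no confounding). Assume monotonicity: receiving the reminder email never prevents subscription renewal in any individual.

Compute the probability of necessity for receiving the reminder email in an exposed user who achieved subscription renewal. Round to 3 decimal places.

PN ≈ 0.782

p₁ = P(outcome | exposed) = 234/3020 = 0.077483
p₀ = P(outcome | unexposed) = 60/3550 = 0.016901
Under exogeneity and monotonicity, PN = (p₁ − p₀)/p₁.
PN = (0.077483 − 0.016901) / 0.077483 ≈ 0.7819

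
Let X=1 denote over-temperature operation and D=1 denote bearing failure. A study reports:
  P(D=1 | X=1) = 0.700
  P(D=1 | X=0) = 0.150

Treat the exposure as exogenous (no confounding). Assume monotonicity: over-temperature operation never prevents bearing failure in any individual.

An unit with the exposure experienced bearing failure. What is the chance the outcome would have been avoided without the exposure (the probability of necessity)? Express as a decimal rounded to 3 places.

PN ≈ 0.786

Let p₁ = 0.7, p₀ = 0.15.
Under exogeneity and monotonicity, PN = (p₁ − p₀) / p₁.
PN = (0.7 − 0.15) / 0.7 = 0.55 / 0.7 ≈ 0.7857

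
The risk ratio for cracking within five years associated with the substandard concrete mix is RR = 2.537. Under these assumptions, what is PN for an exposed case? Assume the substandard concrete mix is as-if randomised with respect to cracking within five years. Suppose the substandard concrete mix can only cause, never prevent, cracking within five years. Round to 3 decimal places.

PN ≈ 0.606

Under exogeneity and monotonicity, PN = (RR − 1) / RR = 1 − 1/RR.
PN = (2.537 − 1) / 2.537 = 1.537 / 2.537 ≈ 0.6058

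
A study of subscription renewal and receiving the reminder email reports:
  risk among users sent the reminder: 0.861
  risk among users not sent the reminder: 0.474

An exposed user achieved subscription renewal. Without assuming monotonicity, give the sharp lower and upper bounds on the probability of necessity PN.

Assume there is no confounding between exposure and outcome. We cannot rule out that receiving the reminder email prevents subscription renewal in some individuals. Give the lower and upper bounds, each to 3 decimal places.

0.449 ≤ PN ≤ 0.611

Let p₁ = 0.861, p₀ = 0.474.
Under exogeneity alone the bounds on PN are max{0,(p₁−p₀)/p₁} ≤ PN ≤ min{1,(1−p₀)/p₁}.
  lower = (p₁ − p₀)/p₁ = 0.387 / 0.861 ≈ 0.4495
  upper = min{1, (1 − p₀)/p₁} = 0.526 / 0.861 ≈ 0.6109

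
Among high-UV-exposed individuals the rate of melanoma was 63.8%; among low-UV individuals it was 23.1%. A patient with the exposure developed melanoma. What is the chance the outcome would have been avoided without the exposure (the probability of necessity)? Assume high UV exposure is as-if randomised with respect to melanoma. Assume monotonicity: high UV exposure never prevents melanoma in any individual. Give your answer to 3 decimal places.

p₁ = 0.638, p₀ = 0.231.
Under exogeneity and monotonicity, PN = (p₁ − p₀) / p₁.
PN = (0.638 − 0.231) / 0.638 = 0.407 / 0.638 ≈ 0.6379

PN ≈ 0.638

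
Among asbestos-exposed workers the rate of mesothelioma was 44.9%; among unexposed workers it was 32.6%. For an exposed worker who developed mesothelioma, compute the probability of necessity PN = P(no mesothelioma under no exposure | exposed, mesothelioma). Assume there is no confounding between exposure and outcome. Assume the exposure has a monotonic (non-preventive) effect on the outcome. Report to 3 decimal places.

PN ≈ 0.274

p₁ = 0.449, p₀ = 0.326.
Under exogeneity and monotonicity, PN = (p₁ − p₀) / p₁.
PN = (0.449 − 0.326) / 0.449 = 0.123 / 0.449 ≈ 0.2739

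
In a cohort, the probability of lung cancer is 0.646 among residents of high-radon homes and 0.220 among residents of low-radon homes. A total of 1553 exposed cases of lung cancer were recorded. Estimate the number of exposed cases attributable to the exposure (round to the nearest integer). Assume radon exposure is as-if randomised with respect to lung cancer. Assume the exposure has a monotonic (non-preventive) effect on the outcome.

Let p₁ = 0.646, p₀ = 0.22.
PN = (p₁ − p₀)/p₁ = (0.646 − 0.22) / 0.646 ≈ 0.65944.
Attributable cases ≈ PN × (exposed cases) = 0.65944 × 1553 ≈ 1024.11.

about 1024 cases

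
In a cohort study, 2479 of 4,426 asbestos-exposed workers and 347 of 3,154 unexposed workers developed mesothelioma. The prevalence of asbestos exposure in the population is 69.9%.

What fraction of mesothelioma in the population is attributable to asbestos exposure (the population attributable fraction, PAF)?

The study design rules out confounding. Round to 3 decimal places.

p₁ = P(outcome | exposed) = 2479/4426 = 0.5601
p₀ = P(outcome | unexposed) = 347/3154 = 0.11002
Overall risk P(Y=1) = π·p₁ + (1−π)·p₀ = 0.699×0.5601 + 0.301×0.11002 = 0.42463.
Under exogeneity, PAF = [P(Y=1) − p₀] / P(Y=1).
PAF = (0.42463 − 0.11002) / 0.42463 ≈ 0.7409

PAF ≈ 0.741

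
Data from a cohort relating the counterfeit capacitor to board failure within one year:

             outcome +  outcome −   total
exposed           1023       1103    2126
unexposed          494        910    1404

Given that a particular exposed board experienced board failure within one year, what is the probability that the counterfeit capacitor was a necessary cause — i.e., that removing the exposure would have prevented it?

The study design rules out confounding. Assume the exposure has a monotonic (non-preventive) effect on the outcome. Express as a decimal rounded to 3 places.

p₁ = P(outcome | exposed) = 1023/2126 = 0.48119
p₀ = P(outcome | unexposed) = 494/1404 = 0.35185
Under exogeneity and monotonicity, PN = (p₁ − p₀) / p₁.
PN = (0.48119 − 0.35185) / 0.48119 = 0.12933 / 0.48119 ≈ 0.2688

PN ≈ 0.269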